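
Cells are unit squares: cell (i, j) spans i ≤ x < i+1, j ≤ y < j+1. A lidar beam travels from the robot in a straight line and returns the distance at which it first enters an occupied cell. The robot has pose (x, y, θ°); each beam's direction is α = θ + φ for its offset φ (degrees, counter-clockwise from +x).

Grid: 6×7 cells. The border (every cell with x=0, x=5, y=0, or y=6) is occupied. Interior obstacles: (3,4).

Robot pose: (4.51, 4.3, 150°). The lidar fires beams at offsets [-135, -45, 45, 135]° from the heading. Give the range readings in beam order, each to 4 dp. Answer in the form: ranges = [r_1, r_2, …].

beam 1: φ=-135°, α=15°
  d=(0.9659,0.2588)  start (4,4)  tX=0.5073 tY=2.7046  stride 1/|dx|=1.0353 1/|dy|=3.8637
    cross x-line → (5,4), t=0.5073 (wall)
  → r_1 = 0.5073
beam 2: φ=-45°, α=105°
  d=(-0.2588,0.9659)  start (4,4)  tX=1.9705 tY=0.7247  stride 1/|dx|=3.8637 1/|dy|=1.0353
    cross y-line → (4,5), t=0.7247
    cross y-line → (4,6), t=1.7600 (wall)
  → r_2 = 1.7600
beam 3: φ=45°, α=195°
  d=(-0.9659,-0.2588)  start (4,4)  tX=0.5280 tY=1.1591  stride 1/|dx|=1.0353 1/|dy|=3.8637
    cross x-line → (3,4), t=0.5280 (wall)
  → r_3 = 0.5280
beam 4: φ=135°, α=285°
  d=(0.2588,-0.9659)  start (4,4)  tX=1.8932 tY=0.3106  stride 1/|dx|=3.8637 1/|dy|=1.0353
    cross y-line → (4,3), t=0.3106
    cross y-line → (4,2), t=1.3459
    cross x-line → (5,2), t=1.8932 (wall)
  → r_4 = 1.8932

ranges = [0.5073, 1.7600, 0.5280, 1.8932]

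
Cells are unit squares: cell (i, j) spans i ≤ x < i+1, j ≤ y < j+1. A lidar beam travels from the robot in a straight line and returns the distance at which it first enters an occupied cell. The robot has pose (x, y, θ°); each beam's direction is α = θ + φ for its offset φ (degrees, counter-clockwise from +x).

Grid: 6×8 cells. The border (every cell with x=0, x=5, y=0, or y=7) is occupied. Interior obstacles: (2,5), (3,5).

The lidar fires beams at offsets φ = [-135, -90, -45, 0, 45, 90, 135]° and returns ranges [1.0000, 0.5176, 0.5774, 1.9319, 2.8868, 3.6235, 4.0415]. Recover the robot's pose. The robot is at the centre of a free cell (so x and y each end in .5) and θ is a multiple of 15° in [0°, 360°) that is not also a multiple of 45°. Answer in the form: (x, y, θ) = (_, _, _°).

(x, y, θ) = (1.5, 3.5, 255°)

The pose lattice has 22·16 = 352 candidates. Test each by forward raycasting.
  (2.5, 4.5, 285°): beam 1 = 1.7321 ≠ 1.0000 ✗
  (4.5, 4.5, 60°): beam 1 = 1.9319 ≠ 1.0000 ✗
  (2.5, 4.5, 105°): beam 1 = 2.8868 ≠ 1.0000 ✗
  …
  (1.5, 3.5, 255°): r_1=1.0000, r_2=0.5176, r_3=0.5774, r_4=1.9319, r_5=2.8868, r_6=3.6235, r_7=4.0415 — all match ✓
Only this pose fits every beam.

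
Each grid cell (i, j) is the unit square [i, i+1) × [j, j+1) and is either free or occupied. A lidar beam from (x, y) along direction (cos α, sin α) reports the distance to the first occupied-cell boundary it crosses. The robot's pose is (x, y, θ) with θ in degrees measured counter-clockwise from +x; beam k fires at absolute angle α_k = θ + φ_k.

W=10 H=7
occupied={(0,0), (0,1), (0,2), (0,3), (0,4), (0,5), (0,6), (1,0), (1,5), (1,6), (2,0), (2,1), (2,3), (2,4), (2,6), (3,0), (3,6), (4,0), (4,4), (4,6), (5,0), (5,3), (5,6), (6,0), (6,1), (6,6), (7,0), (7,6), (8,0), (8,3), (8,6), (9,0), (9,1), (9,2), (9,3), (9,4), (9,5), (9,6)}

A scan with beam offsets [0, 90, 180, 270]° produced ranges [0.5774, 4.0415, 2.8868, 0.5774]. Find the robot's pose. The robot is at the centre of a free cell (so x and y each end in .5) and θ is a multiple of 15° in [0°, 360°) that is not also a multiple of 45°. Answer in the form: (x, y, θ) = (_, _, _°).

Candidates: 32 free-cell centres × 16 headings = 512 poses. Raycast each; keep the one whose scan matches to 4 dp.
  (6.5, 2.5, 165°): beam 1 = 3.6235 ≠ 0.5774 ✗
  (1.5, 2.5, 195°): beam 1 = 0.5176 ≠ 0.5774 ✗
  (5.5, 5.5, 30°): beam 1 = 1.0000 ≠ 0.5774 ✗
  (3.5, 2.5, 240°): beam 1 = 1.0000 ≠ 0.5774 ✗
  …
  (4.5, 3.5, 120°): r_1=0.5774, r_2=4.0415, r_3=2.8868, r_4=0.5774 — all match ✓
Only this pose fits every beam.

(x, y, θ) = (4.5, 3.5, 120°)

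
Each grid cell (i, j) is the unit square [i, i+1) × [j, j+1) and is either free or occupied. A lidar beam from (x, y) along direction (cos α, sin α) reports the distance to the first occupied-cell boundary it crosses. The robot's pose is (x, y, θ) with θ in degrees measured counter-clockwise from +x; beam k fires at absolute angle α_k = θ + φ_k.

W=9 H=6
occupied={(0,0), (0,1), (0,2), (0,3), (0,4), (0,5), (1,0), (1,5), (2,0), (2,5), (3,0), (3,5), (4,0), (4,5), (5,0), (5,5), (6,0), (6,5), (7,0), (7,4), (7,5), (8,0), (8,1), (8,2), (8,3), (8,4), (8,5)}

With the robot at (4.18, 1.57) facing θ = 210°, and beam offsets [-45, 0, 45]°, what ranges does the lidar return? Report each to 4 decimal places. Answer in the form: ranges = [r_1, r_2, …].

ranges = [3.2922, 1.1400, 0.5901]

beam 1: φ=-45°, α=165°
  dir = (cos 165°, sin 165°) = (-0.9659, 0.2588); from cell (4,1)
  next x-line at t=0.1863, next y-line at t=1.6614; Δt_x=1.0353, Δt_y=3.8637
    x: enter (3,1) at t=0.1863
    x: enter (2,1) at t=1.2216
    y: enter (2,2) at t=1.6614
    x: enter (1,2) at t=2.2569
    x: enter (0,2) at t=3.2922 ← occupied
  → r_1 = 3.2922
beam 2: φ=0°, α=210°
  dir = (cos 210°, sin 210°) = (-0.8660, -0.5000); from cell (4,1)
  next x-line at t=0.2078, next y-line at t=1.1400; Δt_x=1.1547, Δt_y=2.0000
    x: enter (3,1) at t=0.2078
    y: enter (3,0) at t=1.1400 ← occupied
  → r_2 = 1.1400
beam 3: φ=45°, α=255°
  dir = (cos 255°, sin 255°) = (-0.2588, -0.9659); from cell (4,1)
  next x-line at t=0.6955, next y-line at t=0.5901; Δt_x=3.8637, Δt_y=1.0353
    y: enter (4,0) at t=0.5901 ← occupied
  → r_3 = 0.5901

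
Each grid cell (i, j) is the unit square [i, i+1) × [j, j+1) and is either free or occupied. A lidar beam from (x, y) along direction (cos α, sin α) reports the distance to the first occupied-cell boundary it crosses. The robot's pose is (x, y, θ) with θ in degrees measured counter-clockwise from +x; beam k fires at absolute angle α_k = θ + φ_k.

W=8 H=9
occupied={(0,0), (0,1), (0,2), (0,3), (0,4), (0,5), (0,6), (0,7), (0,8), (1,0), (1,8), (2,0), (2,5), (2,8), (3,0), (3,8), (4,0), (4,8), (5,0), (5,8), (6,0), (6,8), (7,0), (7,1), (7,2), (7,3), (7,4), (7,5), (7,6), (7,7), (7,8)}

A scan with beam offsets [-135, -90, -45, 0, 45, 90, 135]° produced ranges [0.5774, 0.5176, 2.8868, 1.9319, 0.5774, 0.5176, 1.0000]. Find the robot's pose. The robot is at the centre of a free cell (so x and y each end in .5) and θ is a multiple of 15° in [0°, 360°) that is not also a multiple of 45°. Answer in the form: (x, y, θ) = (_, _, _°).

(x, y, θ) = (1.5, 5.5, 105°)

Candidates: 41 free-cell centres × 16 headings = 656 poses. Raycast each; keep the one whose scan matches to 4 dp.
  (2.5, 3.5, 330°): beam 1 = 1.5529 ≠ 0.5774 ✗
  (3.5, 3.5, 30°): beam 1 = 2.5882 ≠ 0.5774 ✗
  (2.5, 2.5, 285°): beam 1 = 1.7321 ≠ 0.5774 ✗
  (5.5, 1.5, 285°): beam 1 = 5.1962 ≠ 0.5774 ✗
  (5.5, 6.5, 75°): beam 1 = 3.0000 ≠ 0.5774 ✗
  …
  (1.5, 5.5, 105°): r_1=0.5774, r_2=0.5176, r_3=2.8868, r_4=1.9319, r_5=0.5774, r_6=0.5176, r_7=1.0000 — all match ✓
Unique over the lattice → pose = (1.5, 5.5, 105°).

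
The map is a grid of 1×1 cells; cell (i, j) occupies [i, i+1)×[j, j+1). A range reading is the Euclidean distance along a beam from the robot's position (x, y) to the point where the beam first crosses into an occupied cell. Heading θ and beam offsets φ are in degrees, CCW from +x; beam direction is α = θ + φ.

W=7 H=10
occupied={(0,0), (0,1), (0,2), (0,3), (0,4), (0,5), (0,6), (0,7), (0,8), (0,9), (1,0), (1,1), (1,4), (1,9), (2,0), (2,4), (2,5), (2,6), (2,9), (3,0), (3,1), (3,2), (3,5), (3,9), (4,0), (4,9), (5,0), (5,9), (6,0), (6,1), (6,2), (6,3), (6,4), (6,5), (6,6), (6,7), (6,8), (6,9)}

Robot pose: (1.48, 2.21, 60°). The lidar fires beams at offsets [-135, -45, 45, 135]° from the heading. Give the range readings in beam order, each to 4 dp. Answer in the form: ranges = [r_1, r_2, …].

ranges = [0.2174, 1.5736, 1.8531, 0.4969]

beam 1: φ=-135°, α=285°
  dir = (cos 285°, sin 285°) = (0.2588, -0.9659); from cell (1,2)
  next x-line at t=2.0091, next y-line at t=0.2174; Δt_x=3.8637, Δt_y=1.0353
    y: enter (1,1) at t=0.2174 ← occupied
  → r_1 = 0.2174
beam 2: φ=-45°, α=15°
  dir = (cos 15°, sin 15°) = (0.9659, 0.2588); from cell (1,2)
  next x-line at t=0.5383, next y-line at t=3.0523; Δt_x=1.0353, Δt_y=3.8637
    x: enter (2,2) at t=0.5383
    x: enter (3,2) at t=1.5736 ← occupied
  → r_2 = 1.5736
beam 3: φ=45°, α=105°
  dir = (cos 105°, sin 105°) = (-0.2588, 0.9659); from cell (1,2)
  next x-line at t=1.8546, next y-line at t=0.8179; Δt_x=3.8637, Δt_y=1.0353
    y: enter (1,3) at t=0.8179
    y: enter (1,4) at t=1.8531 ← occupied
  → r_3 = 1.8531
beam 4: φ=135°, α=195°
  dir = (cos 195°, sin 195°) = (-0.9659, -0.2588); from cell (1,2)
  next x-line at t=0.4969, next y-line at t=0.8114; Δt_x=1.0353, Δt_y=3.8637
    x: enter (0,2) at t=0.4969 ← occupied
  → r_4 = 0.4969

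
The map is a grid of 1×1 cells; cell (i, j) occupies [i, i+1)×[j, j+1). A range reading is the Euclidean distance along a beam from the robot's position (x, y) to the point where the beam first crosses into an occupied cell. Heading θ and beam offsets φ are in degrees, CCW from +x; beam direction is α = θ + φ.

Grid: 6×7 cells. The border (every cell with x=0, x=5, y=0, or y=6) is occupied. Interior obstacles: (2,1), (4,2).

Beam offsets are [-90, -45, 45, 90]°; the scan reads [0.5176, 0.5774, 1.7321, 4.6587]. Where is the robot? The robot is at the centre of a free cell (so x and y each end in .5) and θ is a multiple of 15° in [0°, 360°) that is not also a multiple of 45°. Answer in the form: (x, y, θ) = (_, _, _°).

(x, y, θ) = (2.5, 5.5, 165°)

Candidates: 18 free-cell centres × 16 headings = 288 poses. Raycast each; keep the one whose scan matches to 4 dp.
  (3.5, 5.5, 345°): beam 1 = 3.6235 ≠ 0.5176 ✗
  (3.5, 5.5, 285°): beam 1 = 2.5882 ≠ 0.5176 ✗
  (3.5, 1.5, 75°): beam 1 = 1.5529 ≠ 0.5176 ✗
  (2.5, 4.5, 120°): beam 1 = 2.8868 ≠ 0.5176 ✗
  …
  (2.5, 5.5, 165°): r_1=0.5176, r_2=0.5774, r_3=1.7321, r_4=4.6587 — all match ✓
No second candidate reproduces the full scan.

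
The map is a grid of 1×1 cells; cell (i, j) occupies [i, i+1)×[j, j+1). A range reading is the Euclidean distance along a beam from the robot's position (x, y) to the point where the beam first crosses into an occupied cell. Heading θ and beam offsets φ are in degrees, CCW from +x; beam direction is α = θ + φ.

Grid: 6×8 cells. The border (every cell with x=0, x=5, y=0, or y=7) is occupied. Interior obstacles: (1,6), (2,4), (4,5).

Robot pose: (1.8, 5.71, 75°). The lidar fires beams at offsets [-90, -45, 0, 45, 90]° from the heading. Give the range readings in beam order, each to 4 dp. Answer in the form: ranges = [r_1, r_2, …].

beam 1: φ=-90°, α=345°
  cosα=0.9659 sinα=-0.2588 | (1,5) | tMaxX 0.2071 tMaxY 2.7432 | tΔX 1.0353 tΔY 3.8637
    t=0.2071 [x] (2,5)
    t=1.2423 [x] (3,5)
    t=2.2776 [x] (4,5) — stop
  → r_1 = 2.2776
beam 2: φ=-45°, α=30°
  cosα=0.8660 sinα=0.5000 | (1,5) | tMaxX 0.2309 tMaxY 0.5800 | tΔX 1.1547 tΔY 2.0000
    t=0.2309 [x] (2,5)
    t=0.5800 [y] (2,6)
    t=1.3856 [x] (3,6)
    t=2.5403 [x] (4,6)
    t=2.5800 [y] (4,7) — stop
  → r_2 = 2.5800
beam 3: φ=0°, α=75°
  cosα=0.2588 sinα=0.9659 | (1,5) | tMaxX 0.7727 tMaxY 0.3002 | tΔX 3.8637 tΔY 1.0353
    t=0.3002 [y] (1,6) — stop
  → r_3 = 0.3002
beam 4: φ=45°, α=120°
  cosα=-0.5000 sinα=0.8660 | (1,5) | tMaxX 1.6000 tMaxY 0.3349 | tΔX 2.0000 tΔY 1.1547
    t=0.3349 [y] (1,6) — stop
  → r_4 = 0.3349
beam 5: φ=90°, α=165°
  cosα=-0.9659 sinα=0.2588 | (1,5) | tMaxX 0.8282 tMaxY 1.1205 | tΔX 1.0353 tΔY 3.8637
    t=0.8282 [x] (0,5) — stop
  → r_5 = 0.8282

ranges = [2.2776, 2.5800, 0.3002, 0.3349, 0.8282]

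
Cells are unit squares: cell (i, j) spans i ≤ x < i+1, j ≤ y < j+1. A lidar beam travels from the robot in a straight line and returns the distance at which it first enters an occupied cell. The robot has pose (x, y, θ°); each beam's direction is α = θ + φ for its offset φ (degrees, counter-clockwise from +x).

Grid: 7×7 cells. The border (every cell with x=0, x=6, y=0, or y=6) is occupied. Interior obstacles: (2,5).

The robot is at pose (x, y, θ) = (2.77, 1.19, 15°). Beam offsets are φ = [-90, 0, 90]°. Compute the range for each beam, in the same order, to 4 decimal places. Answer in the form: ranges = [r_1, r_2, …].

beam 1: φ=-90°, α=285°
  d=(0.2588,-0.9659)  start (2,1)  tX=0.8887 tY=0.1967  stride 1/|dx|=3.8637 1/|dy|=1.0353
    cross y-line → (2,0), t=0.1967 (wall)
  → r_1 = 0.1967
beam 2: φ=0°, α=15°
  d=(0.9659,0.2588)  start (2,1)  tX=0.2381 tY=3.1296  stride 1/|dx|=1.0353 1/|dy|=3.8637
    cross x-line → (3,1), t=0.2381
    cross x-line → (4,1), t=1.2734
    cross x-line → (5,1), t=2.3087
    cross y-line → (5,2), t=3.1296
    cross x-line → (6,2), t=3.3439 (wall)
  → r_2 = 3.3439
beam 3: φ=90°, α=105°
  d=(-0.2588,0.9659)  start (2,1)  tX=2.9751 tY=0.8386  stride 1/|dx|=3.8637 1/|dy|=1.0353
    cross y-line → (2,2), t=0.8386
    cross y-line → (2,3), t=1.8738
    cross y-line → (2,4), t=2.9091
    cross x-line → (1,4), t=2.9751
    cross y-line → (1,5), t=3.9444
    cross y-line → (1,6), t=4.9797 (wall)
  → r_3 = 4.9797

ranges = [0.1967, 3.3439, 4.9797]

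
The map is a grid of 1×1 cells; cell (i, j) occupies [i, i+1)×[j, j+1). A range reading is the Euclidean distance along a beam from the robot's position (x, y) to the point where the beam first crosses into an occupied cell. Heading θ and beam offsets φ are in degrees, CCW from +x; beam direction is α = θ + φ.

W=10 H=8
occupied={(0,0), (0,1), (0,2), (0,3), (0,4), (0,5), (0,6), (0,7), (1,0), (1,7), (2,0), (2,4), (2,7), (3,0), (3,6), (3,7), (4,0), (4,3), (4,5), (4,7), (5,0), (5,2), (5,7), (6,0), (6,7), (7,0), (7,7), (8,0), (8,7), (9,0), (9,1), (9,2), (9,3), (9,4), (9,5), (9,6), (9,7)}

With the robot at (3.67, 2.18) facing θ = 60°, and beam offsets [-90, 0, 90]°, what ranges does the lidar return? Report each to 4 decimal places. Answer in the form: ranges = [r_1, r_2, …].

beam 1: φ=-90°, α=330°
  dir = (cos 330°, sin 330°) = (0.8660, -0.5000); from cell (3,2)
  next x-line at t=0.3811, next y-line at t=0.3600; Δt_x=1.1547, Δt_y=2.0000
    y: enter (3,1) at t=0.3600
    x: enter (4,1) at t=0.3811
    x: enter (5,1) at t=1.5358
    y: enter (5,0) at t=2.3600 ← occupied
  → r_1 = 2.3600
beam 2: φ=0°, α=60°
  dir = (cos 60°, sin 60°) = (0.5000, 0.8660); from cell (3,2)
  next x-line at t=0.6600, next y-line at t=0.9469; Δt_x=2.0000, Δt_y=1.1547
    x: enter (4,2) at t=0.6600
    y: enter (4,3) at t=0.9469 ← occupied
  → r_2 = 0.9469
beam 3: φ=90°, α=150°
  dir = (cos 150°, sin 150°) = (-0.8660, 0.5000); from cell (3,2)
  next x-line at t=0.7736, next y-line at t=1.6400; Δt_x=1.1547, Δt_y=2.0000
    x: enter (2,2) at t=0.7736
    y: enter (2,3) at t=1.6400
    x: enter (1,3) at t=1.9283
    x: enter (0,3) at t=3.0831 ← occupied
  → r_3 = 3.0831

ranges = [2.3600, 0.9469, 3.0831]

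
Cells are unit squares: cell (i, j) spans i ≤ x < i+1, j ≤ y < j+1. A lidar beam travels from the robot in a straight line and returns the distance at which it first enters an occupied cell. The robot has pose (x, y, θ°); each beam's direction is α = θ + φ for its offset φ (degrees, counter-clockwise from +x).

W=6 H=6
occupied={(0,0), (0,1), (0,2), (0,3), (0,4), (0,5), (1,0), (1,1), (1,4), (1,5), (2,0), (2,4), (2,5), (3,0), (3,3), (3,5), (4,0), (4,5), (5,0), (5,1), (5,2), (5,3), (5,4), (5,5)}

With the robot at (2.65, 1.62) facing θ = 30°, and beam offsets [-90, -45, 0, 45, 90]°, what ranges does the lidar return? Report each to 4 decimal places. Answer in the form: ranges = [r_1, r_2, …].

beam 1: φ=-90°, α=300°
  d=(0.5000,-0.8660)  start (2,1)  tX=0.7000 tY=0.7159  stride 1/|dx|=2.0000 1/|dy|=1.1547
    cross x-line → (3,1), t=0.7000
    cross y-line → (3,0), t=0.7159 (wall)
  → r_1 = 0.7159
beam 2: φ=-45°, α=345°
  d=(0.9659,-0.2588)  start (2,1)  tX=0.3623 tY=2.3955  stride 1/|dx|=1.0353 1/|dy|=3.8637
    cross x-line → (3,1), t=0.3623
    cross x-line → (4,1), t=1.3976
    cross y-line → (4,0), t=2.3955 (wall)
  → r_2 = 2.3955
beam 3: φ=0°, α=30°
  d=(0.8660,0.5000)  start (2,1)  tX=0.4041 tY=0.7600  stride 1/|dx|=1.1547 1/|dy|=2.0000
    cross x-line → (3,1), t=0.4041
    cross y-line → (3,2), t=0.7600
    cross x-line → (4,2), t=1.5588
    cross x-line → (5,2), t=2.7135 (wall)
  → r_3 = 2.7135
beam 4: φ=45°, α=75°
  d=(0.2588,0.9659)  start (2,1)  tX=1.3523 tY=0.3934  stride 1/|dx|=3.8637 1/|dy|=1.0353
    cross y-line → (2,2), t=0.3934
    cross x-line → (3,2), t=1.3523
    cross y-line → (3,3), t=1.4287 (wall)
  → r_4 = 1.4287
beam 5: φ=90°, α=120°
  d=(-0.5000,0.8660)  start (2,1)  tX=1.3000 tY=0.4388  stride 1/|dx|=2.0000 1/|dy|=1.1547
    cross y-line → (2,2), t=0.4388
    cross x-line → (1,2), t=1.3000
    cross y-line → (1,3), t=1.5935
    cross y-line → (1,4), t=2.7482 (wall)
  → r_5 = 2.7482

ranges = [0.7159, 2.3955, 2.7135, 1.4287, 2.7482]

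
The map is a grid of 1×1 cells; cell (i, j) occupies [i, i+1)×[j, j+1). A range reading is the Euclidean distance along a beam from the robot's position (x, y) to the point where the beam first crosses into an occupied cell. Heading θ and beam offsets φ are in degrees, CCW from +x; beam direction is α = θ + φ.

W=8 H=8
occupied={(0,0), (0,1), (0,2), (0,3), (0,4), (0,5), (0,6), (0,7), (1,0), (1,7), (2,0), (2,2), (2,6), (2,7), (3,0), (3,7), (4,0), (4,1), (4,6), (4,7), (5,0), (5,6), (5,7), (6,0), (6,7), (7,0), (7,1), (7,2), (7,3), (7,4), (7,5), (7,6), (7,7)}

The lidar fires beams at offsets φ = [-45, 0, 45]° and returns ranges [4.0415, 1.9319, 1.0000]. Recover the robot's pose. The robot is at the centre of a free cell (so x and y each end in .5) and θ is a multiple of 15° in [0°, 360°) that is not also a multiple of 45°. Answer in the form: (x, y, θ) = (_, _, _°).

(x, y, θ) = (3.5, 5.5, 15°)

The pose lattice has 31·16 = 496 candidates. Test each by forward raycasting.
  (6.5, 6.5, 75°): beam 1 = 0.5774 ≠ 4.0415 ✗
  (6.5, 6.5, 30°): beam 1 = 0.5176 ≠ 4.0415 ✗
  (3.5, 4.5, 210°): beam 1 = 2.5882 ≠ 4.0415 ✗
  (3.5, 3.5, 15°): beam 2 = 3.6235 ≠ 1.9319 ✗
  (3.5, 4.5, 330°): beam 1 = 2.5882 ≠ 4.0415 ✗
  …
  (3.5, 5.5, 15°): r_1=4.0415, r_2=1.9319, r_3=1.0000 — all match ✓
No second candidate reproduces the full scan.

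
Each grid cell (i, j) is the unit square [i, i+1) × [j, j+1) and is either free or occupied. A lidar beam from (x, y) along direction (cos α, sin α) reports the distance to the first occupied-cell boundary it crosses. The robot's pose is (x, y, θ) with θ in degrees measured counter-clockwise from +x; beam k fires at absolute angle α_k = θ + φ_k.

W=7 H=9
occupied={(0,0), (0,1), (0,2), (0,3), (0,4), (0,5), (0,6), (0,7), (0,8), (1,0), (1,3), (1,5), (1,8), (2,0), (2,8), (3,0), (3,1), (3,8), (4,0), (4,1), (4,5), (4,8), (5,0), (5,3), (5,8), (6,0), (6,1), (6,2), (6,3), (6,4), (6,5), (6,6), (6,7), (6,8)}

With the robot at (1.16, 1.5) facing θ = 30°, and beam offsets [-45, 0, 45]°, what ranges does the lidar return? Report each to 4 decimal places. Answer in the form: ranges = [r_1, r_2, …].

ranges = [1.9049, 4.4341, 1.5529]

beam 1: φ=-45°, α=345°
  cosα=0.9659 sinα=-0.2588 | (1,1) | tMaxX 0.8696 tMaxY 1.9319 | tΔX 1.0353 tΔY 3.8637
    t=0.8696 [x] (2,1)
    t=1.9049 [x] (3,1) — stop
  → r_1 = 1.9049
beam 2: φ=0°, α=30°
  cosα=0.8660 sinα=0.5000 | (1,1) | tMaxX 0.9699 tMaxY 1.0000 | tΔX 1.1547 tΔY 2.0000
    t=0.9699 [x] (2,1)
    t=1.0000 [y] (2,2)
    t=2.1246 [x] (3,2)
    t=3.0000 [y] (3,3)
    t=3.2793 [x] (4,3)
    t=4.4341 [x] (5,3) — stop
  → r_2 = 4.4341
beam 3: φ=45°, α=75°
  cosα=0.2588 sinα=0.9659 | (1,1) | tMaxX 3.2455 tMaxY 0.5176 | tΔX 3.8637 tΔY 1.0353
    t=0.5176 [y] (1,2)
    t=1.5529 [y] (1,3) — stop
  → r_3 = 1.5529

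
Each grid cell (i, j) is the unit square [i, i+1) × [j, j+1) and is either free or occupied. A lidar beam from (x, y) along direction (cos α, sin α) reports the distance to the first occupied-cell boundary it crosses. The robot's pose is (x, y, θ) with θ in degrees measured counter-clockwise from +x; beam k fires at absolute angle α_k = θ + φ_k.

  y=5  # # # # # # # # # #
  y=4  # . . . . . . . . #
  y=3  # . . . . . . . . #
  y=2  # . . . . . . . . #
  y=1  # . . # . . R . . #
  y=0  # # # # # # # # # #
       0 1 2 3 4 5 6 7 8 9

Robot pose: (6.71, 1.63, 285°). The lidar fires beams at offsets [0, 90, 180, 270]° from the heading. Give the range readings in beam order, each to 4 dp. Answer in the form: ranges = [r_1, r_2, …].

beam 1: φ=0°, α=285°
  d=(0.2588,-0.9659)  start (6,1)  tX=1.1205 tY=0.6522  stride 1/|dx|=3.8637 1/|dy|=1.0353
    cross y-line → (6,0), t=0.6522 (wall)
  → r_1 = 0.6522
beam 2: φ=90°, α=15°
  d=(0.9659,0.2588)  start (6,1)  tX=0.3002 tY=1.4296  stride 1/|dx|=1.0353 1/|dy|=3.8637
    cross x-line → (7,1), t=0.3002
    cross x-line → (8,1), t=1.3355
    cross y-line → (8,2), t=1.4296
    cross x-line → (9,2), t=2.3708 (wall)
  → r_2 = 2.3708
beam 3: φ=180°, α=105°
  d=(-0.2588,0.9659)  start (6,1)  tX=2.7432 tY=0.3831  stride 1/|dx|=3.8637 1/|dy|=1.0353
    cross y-line → (6,2), t=0.3831
    cross y-line → (6,3), t=1.4183
    cross y-line → (6,4), t=2.4536
    cross x-line → (5,4), t=2.7432
    cross y-line → (5,5), t=3.4889 (wall)
  → r_3 = 3.4889
beam 4: φ=270°, α=195°
  d=(-0.9659,-0.2588)  start (6,1)  tX=0.7350 tY=2.4341  stride 1/|dx|=1.0353 1/|dy|=3.8637
    cross x-line → (5,1), t=0.7350
    cross x-line → (4,1), t=1.7703
    cross y-line → (4,0), t=2.4341 (wall)
  → r_4 = 2.4341

ranges = [0.6522, 2.3708, 3.4889, 2.4341]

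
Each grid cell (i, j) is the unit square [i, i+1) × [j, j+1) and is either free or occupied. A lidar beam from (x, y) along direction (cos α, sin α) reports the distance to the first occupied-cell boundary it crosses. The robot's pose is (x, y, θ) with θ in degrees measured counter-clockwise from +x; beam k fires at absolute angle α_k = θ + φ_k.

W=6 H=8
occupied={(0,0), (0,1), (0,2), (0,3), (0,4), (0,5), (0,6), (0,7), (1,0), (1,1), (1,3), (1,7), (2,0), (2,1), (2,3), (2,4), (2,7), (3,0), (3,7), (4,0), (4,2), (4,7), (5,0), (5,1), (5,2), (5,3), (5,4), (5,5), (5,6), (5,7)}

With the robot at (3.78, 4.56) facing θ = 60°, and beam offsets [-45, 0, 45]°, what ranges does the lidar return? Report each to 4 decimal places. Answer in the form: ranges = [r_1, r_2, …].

ranges = [1.2630, 2.4400, 2.5261]

beam 1: φ=-45°, α=15°
  d=(0.9659,0.2588)  start (3,4)  tX=0.2278 tY=1.7000  stride 1/|dx|=1.0353 1/|dy|=3.8637
    cross x-line → (4,4), t=0.2278
    cross x-line → (5,4), t=1.2630 (wall)
  → r_1 = 1.2630
beam 2: φ=0°, α=60°
  d=(0.5000,0.8660)  start (3,4)  tX=0.4400 tY=0.5081  stride 1/|dx|=2.0000 1/|dy|=1.1547
    cross x-line → (4,4), t=0.4400
    cross y-line → (4,5), t=0.5081
    cross y-line → (4,6), t=1.6628
    cross x-line → (5,6), t=2.4400 (wall)
  → r_2 = 2.4400
beam 3: φ=45°, α=105°
  d=(-0.2588,0.9659)  start (3,4)  tX=3.0137 tY=0.4555  stride 1/|dx|=3.8637 1/|dy|=1.0353
    cross y-line → (3,5), t=0.4555
    cross y-line → (3,6), t=1.4908
    cross y-line → (3,7), t=2.5261 (wall)
  → r_3 = 2.5261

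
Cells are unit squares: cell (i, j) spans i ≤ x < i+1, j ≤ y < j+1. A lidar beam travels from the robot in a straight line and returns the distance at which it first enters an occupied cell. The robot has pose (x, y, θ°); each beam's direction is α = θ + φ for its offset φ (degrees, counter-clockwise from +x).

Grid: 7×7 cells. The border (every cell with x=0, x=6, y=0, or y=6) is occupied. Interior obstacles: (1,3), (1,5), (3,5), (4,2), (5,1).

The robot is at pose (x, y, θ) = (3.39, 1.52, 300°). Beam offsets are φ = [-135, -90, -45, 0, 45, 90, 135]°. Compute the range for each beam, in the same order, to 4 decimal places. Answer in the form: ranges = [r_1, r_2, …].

beam 1: φ=-135°, α=165°
  direction (-0.9659, 0.2588); cell (3,1); t to first gridline: x 0.4038, y 1.8546 (then +1.0353 / +3.8637)
    (2,1) via x @ 0.4038
    (1,1) via x @ 1.4390
    (1,2) via y @ 1.8546
    (0,2) via x @ 2.4743  # hit
  → r_1 = 2.4743
beam 2: φ=-90°, α=210°
  direction (-0.8660, -0.5000); cell (3,1); t to first gridline: x 0.4503, y 1.0400 (then +1.1547 / +2.0000)
    (2,1) via x @ 0.4503
    (2,0) via y @ 1.0400  # hit
  → r_2 = 1.0400
beam 3: φ=-45°, α=255°
  direction (-0.2588, -0.9659); cell (3,1); t to first gridline: x 1.5068, y 0.5383 (then +3.8637 / +1.0353)
    (3,0) via y @ 0.5383  # hit
  → r_3 = 0.5383
beam 4: φ=0°, α=300°
  direction (0.5000, -0.8660); cell (3,1); t to first gridline: x 1.2200, y 0.6004 (then +2.0000 / +1.1547)
    (3,0) via y @ 0.6004  # hit
  → r_4 = 0.6004
beam 5: φ=45°, α=345°
  direction (0.9659, -0.2588); cell (3,1); t to first gridline: x 0.6315, y 2.0091 (then +1.0353 / +3.8637)
    (4,1) via x @ 0.6315
    (5,1) via x @ 1.6668  # hit
  → r_5 = 1.6668
beam 6: φ=90°, α=30°
  direction (0.8660, 0.5000); cell (3,1); t to first gridline: x 0.7044, y 0.9600 (then +1.1547 / +2.0000)
    (4,1) via x @ 0.7044
    (4,2) via y @ 0.9600  # hit
  → r_6 = 0.9600
beam 7: φ=135°, α=75°
  direction (0.2588, 0.9659); cell (3,1); t to first gridline: x 2.3569, y 0.4969 (then +3.8637 / +1.0353)
    (3,2) via y @ 0.4969
    (3,3) via y @ 1.5322
    (4,3) via x @ 2.3569
    (4,4) via y @ 2.5675
    (4,5) via y @ 3.6028
    (4,6) via y @ 4.6380  # hit
  → r_7 = 4.6380

ranges = [2.4743, 1.0400, 0.5383, 0.6004, 1.6668, 0.9600, 4.6380]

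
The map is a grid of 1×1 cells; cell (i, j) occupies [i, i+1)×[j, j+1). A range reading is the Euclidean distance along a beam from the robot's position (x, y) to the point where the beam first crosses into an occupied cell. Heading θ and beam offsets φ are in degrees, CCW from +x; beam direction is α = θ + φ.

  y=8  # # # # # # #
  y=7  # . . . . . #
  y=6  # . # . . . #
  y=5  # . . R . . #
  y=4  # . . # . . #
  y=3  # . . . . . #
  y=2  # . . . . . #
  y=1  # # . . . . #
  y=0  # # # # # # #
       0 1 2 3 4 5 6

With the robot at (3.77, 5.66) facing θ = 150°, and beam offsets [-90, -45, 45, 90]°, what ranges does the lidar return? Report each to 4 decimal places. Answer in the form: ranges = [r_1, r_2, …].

beam 1: φ=-90°, α=60°
  dir = (cos 60°, sin 60°) = (0.5000, 0.8660); from cell (3,5)
  next x-line at t=0.4600, next y-line at t=0.3926; Δt_x=2.0000, Δt_y=1.1547
    y: enter (3,6) at t=0.3926
    x: enter (4,6) at t=0.4600
    y: enter (4,7) at t=1.5473
    x: enter (5,7) at t=2.4600
    y: enter (5,8) at t=2.7020 ← occupied
  → r_1 = 2.7020
beam 2: φ=-45°, α=105°
  dir = (cos 105°, sin 105°) = (-0.2588, 0.9659); from cell (3,5)
  next x-line at t=2.9751, next y-line at t=0.3520; Δt_x=3.8637, Δt_y=1.0353
    y: enter (3,6) at t=0.3520
    y: enter (3,7) at t=1.3873
    y: enter (3,8) at t=2.4225 ← occupied
  → r_2 = 2.4225
beam 3: φ=45°, α=195°
  dir = (cos 195°, sin 195°) = (-0.9659, -0.2588); from cell (3,5)
  next x-line at t=0.7972, next y-line at t=2.5500; Δt_x=1.0353, Δt_y=3.8637
    x: enter (2,5) at t=0.7972
    x: enter (1,5) at t=1.8324
    y: enter (1,4) at t=2.5500
    x: enter (0,4) at t=2.8677 ← occupied
  → r_3 = 2.8677
beam 4: φ=90°, α=240°
  dir = (cos 240°, sin 240°) = (-0.5000, -0.8660); from cell (3,5)
  next x-line at t=1.5400, next y-line at t=0.7621; Δt_x=2.0000, Δt_y=1.1547
    y: enter (3,4) at t=0.7621 ← occupied
  → r_4 = 0.7621

ranges = [2.7020, 2.4225, 2.8677, 0.7621]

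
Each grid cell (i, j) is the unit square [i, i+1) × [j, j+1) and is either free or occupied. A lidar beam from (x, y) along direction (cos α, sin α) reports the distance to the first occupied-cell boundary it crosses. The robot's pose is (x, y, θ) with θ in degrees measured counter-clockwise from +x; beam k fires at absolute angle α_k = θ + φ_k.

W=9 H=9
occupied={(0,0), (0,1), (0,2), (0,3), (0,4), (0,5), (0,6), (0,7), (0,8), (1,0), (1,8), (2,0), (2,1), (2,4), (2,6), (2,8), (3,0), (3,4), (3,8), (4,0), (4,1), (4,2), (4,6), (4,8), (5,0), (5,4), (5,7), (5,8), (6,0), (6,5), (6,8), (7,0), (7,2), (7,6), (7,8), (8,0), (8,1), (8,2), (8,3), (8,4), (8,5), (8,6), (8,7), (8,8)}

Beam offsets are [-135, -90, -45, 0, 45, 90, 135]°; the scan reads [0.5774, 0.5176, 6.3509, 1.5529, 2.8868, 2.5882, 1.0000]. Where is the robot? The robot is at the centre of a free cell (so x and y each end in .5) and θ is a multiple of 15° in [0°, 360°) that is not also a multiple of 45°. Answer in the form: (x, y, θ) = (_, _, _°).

Enumerate (i+0.5, j+0.5, θ) over the 37 free cells and 16 admissible headings. For each, cast all 7 beams and compare to the given ranges.
  (1.5, 1.5, 300°): beam 1 = 0.5176 ≠ 0.5774 ✗
  (5.5, 6.5, 60°): beam 1 = 1.5529 ≠ 0.5774 ✗
  (1.5, 5.5, 60°): beam 1 = 3.6235 ≠ 0.5774 ✗
  (5.5, 1.5, 105°): beam 1 = 1.0000 ≠ 0.5774 ✗
  …
  (3.5, 2.5, 105°): r_1=0.5774, r_2=0.5176, r_3=6.3509, r_4=1.5529, r_5=2.8868, r_6=2.5882, r_7=1.0000 — all match ✓
Unique over the lattice → pose = (3.5, 2.5, 105°).

(x, y, θ) = (3.5, 2.5, 105°)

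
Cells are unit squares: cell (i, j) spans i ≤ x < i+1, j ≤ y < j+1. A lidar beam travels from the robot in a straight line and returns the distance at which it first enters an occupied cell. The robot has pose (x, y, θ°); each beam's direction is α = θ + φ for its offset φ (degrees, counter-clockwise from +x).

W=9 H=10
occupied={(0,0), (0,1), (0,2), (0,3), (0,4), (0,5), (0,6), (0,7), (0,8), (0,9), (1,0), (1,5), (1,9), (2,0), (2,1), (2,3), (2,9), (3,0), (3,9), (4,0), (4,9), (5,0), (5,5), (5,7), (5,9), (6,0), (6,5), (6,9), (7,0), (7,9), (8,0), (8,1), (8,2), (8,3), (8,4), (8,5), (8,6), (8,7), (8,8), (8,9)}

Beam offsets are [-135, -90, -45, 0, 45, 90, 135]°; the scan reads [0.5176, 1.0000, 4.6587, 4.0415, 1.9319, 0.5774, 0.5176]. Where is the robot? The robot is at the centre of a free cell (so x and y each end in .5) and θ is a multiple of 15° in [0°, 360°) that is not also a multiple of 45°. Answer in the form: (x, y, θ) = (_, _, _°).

(x, y, θ) = (3.5, 1.5, 60°)

Enumerate (i+0.5, j+0.5, θ) over the 50 free cells and 16 admissible headings. For each, cast all 7 beams and compare to the given ranges.
  (6.5, 4.5, 165°): beam 1 = 1.7321 ≠ 0.5176 ✗
  (3.5, 6.5, 345°): beam 1 = 1.7321 ≠ 0.5176 ✗
  (4.5, 1.5, 195°): beam 1 = 4.0415 ≠ 0.5176 ✗
  (5.5, 4.5, 30°): beam 1 = 3.6235 ≠ 0.5176 ✗
  …
  (3.5, 1.5, 60°): r_1=0.5176, r_2=1.0000, r_3=4.6587, r_4=4.0415, r_5=1.9319, r_6=0.5774, r_7=0.5176 — all match ✓
Unique over the lattice → pose = (3.5, 1.5, 60°).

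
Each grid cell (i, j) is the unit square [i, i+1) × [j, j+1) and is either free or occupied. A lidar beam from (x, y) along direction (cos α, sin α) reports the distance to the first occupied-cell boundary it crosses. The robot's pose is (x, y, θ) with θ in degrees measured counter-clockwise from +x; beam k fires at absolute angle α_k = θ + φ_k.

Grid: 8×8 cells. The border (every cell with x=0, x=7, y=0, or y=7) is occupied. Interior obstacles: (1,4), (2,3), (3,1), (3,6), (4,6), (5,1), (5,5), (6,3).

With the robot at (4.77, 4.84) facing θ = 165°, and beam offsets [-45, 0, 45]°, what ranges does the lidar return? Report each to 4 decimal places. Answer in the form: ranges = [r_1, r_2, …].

beam 1: φ=-45°, α=120°
  cosα=-0.5000 sinα=0.8660 | (4,4) | tMaxX 1.5400 tMaxY 0.1848 | tΔX 2.0000 tΔY 1.1547
    t=0.1848 [y] (4,5)
    t=1.3395 [y] (4,6) — stop
  → r_1 = 1.3395
beam 2: φ=0°, α=165°
  cosα=-0.9659 sinα=0.2588 | (4,4) | tMaxX 0.7972 tMaxY 0.6182 | tΔX 1.0353 tΔY 3.8637
    t=0.6182 [y] (4,5)
    t=0.7972 [x] (3,5)
    t=1.8324 [x] (2,5)
    t=2.8677 [x] (1,5)
    t=3.9030 [x] (0,5) — stop
  → r_2 = 3.9030
beam 3: φ=45°, α=210°
  cosα=-0.8660 sinα=-0.5000 | (4,4) | tMaxX 0.8891 tMaxY 1.6800 | tΔX 1.1547 tΔY 2.0000
    t=0.8891 [x] (3,4)
    t=1.6800 [y] (3,3)
    t=2.0438 [x] (2,3) — stop
  → r_3 = 2.0438

ranges = [1.3395, 3.9030, 2.0438]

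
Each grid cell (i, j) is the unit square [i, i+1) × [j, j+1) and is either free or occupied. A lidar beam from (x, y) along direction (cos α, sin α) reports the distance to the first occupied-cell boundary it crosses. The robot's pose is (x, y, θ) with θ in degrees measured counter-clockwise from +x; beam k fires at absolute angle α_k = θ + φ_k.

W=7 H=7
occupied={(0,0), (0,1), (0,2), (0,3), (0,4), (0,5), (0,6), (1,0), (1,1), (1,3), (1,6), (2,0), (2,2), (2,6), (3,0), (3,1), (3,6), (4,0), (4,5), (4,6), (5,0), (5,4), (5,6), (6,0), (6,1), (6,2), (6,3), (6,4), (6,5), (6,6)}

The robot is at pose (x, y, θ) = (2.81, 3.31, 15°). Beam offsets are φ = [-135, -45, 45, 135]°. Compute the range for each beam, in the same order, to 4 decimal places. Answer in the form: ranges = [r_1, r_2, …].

ranges = [0.3580, 3.6835, 2.3800, 0.9353]

beam 1: φ=-135°, α=240°
  direction (-0.5000, -0.8660); cell (2,3); t to first gridline: x 1.6200, y 0.3580 (then +2.0000 / +1.1547)
    (2,2) via y @ 0.3580  # hit
  → r_1 = 0.3580
beam 2: φ=-45°, α=330°
  direction (0.8660, -0.5000); cell (2,3); t to first gridline: x 0.2194, y 0.6200 (then +1.1547 / +2.0000)
    (3,3) via x @ 0.2194
    (3,2) via y @ 0.6200
    (4,2) via x @ 1.3741
    (5,2) via x @ 2.5288
    (5,1) via y @ 2.6200
    (6,1) via x @ 3.6835  # hit
  → r_2 = 3.6835
beam 3: φ=45°, α=60°
  direction (0.5000, 0.8660); cell (2,3); t to first gridline: x 0.3800, y 0.7967 (then +2.0000 / +1.1547)
    (3,3) via x @ 0.3800
    (3,4) via y @ 0.7967
    (3,5) via y @ 1.9514
    (4,5) via x @ 2.3800  # hit
  → r_3 = 2.3800
beam 4: φ=135°, α=150°
  direction (-0.8660, 0.5000); cell (2,3); t to first gridline: x 0.9353, y 1.3800 (then +1.1547 / +2.0000)
    (1,3) via x @ 0.9353  # hit
  → r_4 = 0.9353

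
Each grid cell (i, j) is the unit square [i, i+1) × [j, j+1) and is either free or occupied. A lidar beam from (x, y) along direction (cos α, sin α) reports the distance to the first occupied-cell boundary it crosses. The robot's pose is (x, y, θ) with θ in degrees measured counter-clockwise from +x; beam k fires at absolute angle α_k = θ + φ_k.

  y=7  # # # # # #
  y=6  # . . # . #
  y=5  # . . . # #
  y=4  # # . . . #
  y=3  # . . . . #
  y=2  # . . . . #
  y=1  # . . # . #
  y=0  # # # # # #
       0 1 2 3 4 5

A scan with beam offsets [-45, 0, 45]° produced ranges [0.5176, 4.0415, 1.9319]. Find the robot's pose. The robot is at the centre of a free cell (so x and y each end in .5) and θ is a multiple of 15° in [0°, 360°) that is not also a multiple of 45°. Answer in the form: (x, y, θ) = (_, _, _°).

(x, y, θ) = (1.5, 5.5, 330°)

Candidates: 20 free-cell centres × 16 headings = 320 poses. Raycast each; keep the one whose scan matches to 4 dp.
  (1.5, 5.5, 240°): beam 2 = 0.5774 ≠ 4.0415 ✗
  (2.5, 5.5, 30°): beam 1 = 1.5529 ≠ 0.5176 ✗
  (3.5, 2.5, 60°): beam 1 = 1.5529 ≠ 0.5176 ✗
  (2.5, 2.5, 150°): beam 1 = 1.9319 ≠ 0.5176 ✗
  (2.5, 6.5, 345°): beam 1 = 5.0000 ≠ 0.5176 ✗
  …
  (1.5, 5.5, 330°): r_1=0.5176, r_2=4.0415, r_3=1.9319 — all match ✓
Only this pose fits every beam.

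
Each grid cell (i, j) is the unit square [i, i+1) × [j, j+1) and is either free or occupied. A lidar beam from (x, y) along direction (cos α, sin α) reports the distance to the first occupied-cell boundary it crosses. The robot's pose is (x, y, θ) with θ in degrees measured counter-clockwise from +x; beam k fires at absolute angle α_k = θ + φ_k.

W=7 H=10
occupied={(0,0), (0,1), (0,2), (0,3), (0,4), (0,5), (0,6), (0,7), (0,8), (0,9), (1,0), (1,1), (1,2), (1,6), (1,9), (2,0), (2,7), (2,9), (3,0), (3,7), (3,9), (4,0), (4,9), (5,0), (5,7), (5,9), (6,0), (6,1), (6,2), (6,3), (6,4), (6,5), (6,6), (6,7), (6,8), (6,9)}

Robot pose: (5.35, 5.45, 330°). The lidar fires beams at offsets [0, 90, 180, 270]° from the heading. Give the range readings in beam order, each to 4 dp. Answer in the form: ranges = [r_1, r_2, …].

ranges = [0.7506, 1.3000, 3.1000, 5.1384]

beam 1: φ=0°, α=330°
  d=(0.8660,-0.5000)  start (5,5)  tX=0.7506 tY=0.9000  stride 1/|dx|=1.1547 1/|dy|=2.0000
    cross x-line → (6,5), t=0.7506 (wall)
  → r_1 = 0.7506
beam 2: φ=90°, α=60°
  d=(0.5000,0.8660)  start (5,5)  tX=1.3000 tY=0.6351  stride 1/|dx|=2.0000 1/|dy|=1.1547
    cross y-line → (5,6), t=0.6351
    cross x-line → (6,6), t=1.3000 (wall)
  → r_2 = 1.3000
beam 3: φ=180°, α=150°
  d=(-0.8660,0.5000)  start (5,5)  tX=0.4041 tY=1.1000  stride 1/|dx|=1.1547 1/|dy|=2.0000
    cross x-line → (4,5), t=0.4041
    cross y-line → (4,6), t=1.1000
    cross x-line → (3,6), t=1.5588
    cross x-line → (2,6), t=2.7135
    cross y-line → (2,7), t=3.1000 (wall)
  → r_3 = 3.1000
beam 4: φ=270°, α=240°
  d=(-0.5000,-0.8660)  start (5,5)  tX=0.7000 tY=0.5196  stride 1/|dx|=2.0000 1/|dy|=1.1547
    cross y-line → (5,4), t=0.5196
    cross x-line → (4,4), t=0.7000
    cross y-line → (4,3), t=1.6743
    cross x-line → (3,3), t=2.7000
    cross y-line → (3,2), t=2.8290
    cross y-line → (3,1), t=3.9837
    cross x-line → (2,1), t=4.7000
    cross y-line → (2,0), t=5.1384 (wall)
  → r_4 = 5.1384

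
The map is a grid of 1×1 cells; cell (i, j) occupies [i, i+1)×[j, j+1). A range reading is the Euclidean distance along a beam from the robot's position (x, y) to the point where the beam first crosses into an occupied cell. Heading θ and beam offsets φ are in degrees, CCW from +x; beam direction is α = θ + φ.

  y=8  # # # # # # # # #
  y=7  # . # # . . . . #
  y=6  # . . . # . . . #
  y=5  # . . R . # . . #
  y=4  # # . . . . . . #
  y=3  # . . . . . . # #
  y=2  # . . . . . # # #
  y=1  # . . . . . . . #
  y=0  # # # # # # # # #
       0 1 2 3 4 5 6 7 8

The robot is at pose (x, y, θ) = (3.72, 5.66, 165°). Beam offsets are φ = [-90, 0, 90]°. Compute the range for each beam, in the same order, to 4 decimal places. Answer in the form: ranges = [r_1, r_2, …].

ranges = [1.0818, 2.8160, 4.8244]

beam 1: φ=-90°, α=75°
  cosα=0.2588 sinα=0.9659 | (3,5) | tMaxX 1.0818 tMaxY 0.3520 | tΔX 3.8637 tΔY 1.0353
    t=0.3520 [y] (3,6)
    t=1.0818 [x] (4,6) — stop
  → r_1 = 1.0818
beam 2: φ=0°, α=165°
  cosα=-0.9659 sinα=0.2588 | (3,5) | tMaxX 0.7454 tMaxY 1.3137 | tΔX 1.0353 tΔY 3.8637
    t=0.7454 [x] (2,5)
    t=1.3137 [y] (2,6)
    t=1.7807 [x] (1,6)
    t=2.8160 [x] (0,6) — stop
  → r_2 = 2.8160
beam 3: φ=90°, α=255°
  cosα=-0.2588 sinα=-0.9659 | (3,5) | tMaxX 2.7819 tMaxY 0.6833 | tΔX 3.8637 tΔY 1.0353
    t=0.6833 [y] (3,4)
    t=1.7186 [y] (3,3)
    t=2.7538 [y] (3,2)
    t=2.7819 [x] (2,2)
    t=3.7891 [y] (2,1)
    t=4.8244 [y] (2,0) — stop
  → r_3 = 4.8244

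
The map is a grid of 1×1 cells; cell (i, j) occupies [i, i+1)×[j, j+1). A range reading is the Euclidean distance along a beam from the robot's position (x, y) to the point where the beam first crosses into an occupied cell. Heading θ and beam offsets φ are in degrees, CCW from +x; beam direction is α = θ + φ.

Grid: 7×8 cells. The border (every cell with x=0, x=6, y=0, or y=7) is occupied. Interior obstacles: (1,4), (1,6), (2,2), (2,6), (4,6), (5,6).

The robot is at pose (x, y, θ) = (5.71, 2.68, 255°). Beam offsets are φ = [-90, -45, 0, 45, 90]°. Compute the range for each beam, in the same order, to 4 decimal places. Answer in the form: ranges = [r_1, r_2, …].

beam 1: φ=-90°, α=165°
  d=(-0.9659,0.2588)  start (5,2)  tX=0.7350 tY=1.2364  stride 1/|dx|=1.0353 1/|dy|=3.8637
    cross x-line → (4,2), t=0.7350
    cross y-line → (4,3), t=1.2364
    cross x-line → (3,3), t=1.7703
    cross x-line → (2,3), t=2.8056
    cross x-line → (1,3), t=3.8409
    cross x-line → (0,3), t=4.8762 (wall)
  → r_1 = 4.8762
beam 2: φ=-45°, α=210°
  d=(-0.8660,-0.5000)  start (5,2)  tX=0.8198 tY=1.3600  stride 1/|dx|=1.1547 1/|dy|=2.0000
    cross x-line → (4,2), t=0.8198
    cross y-line → (4,1), t=1.3600
    cross x-line → (3,1), t=1.9745
    cross x-line → (2,1), t=3.1292
    cross y-line → (2,0), t=3.3600 (wall)
  → r_2 = 3.3600
beam 3: φ=0°, α=255°
  d=(-0.2588,-0.9659)  start (5,2)  tX=2.7432 tY=0.7040  stride 1/|dx|=3.8637 1/|dy|=1.0353
    cross y-line → (5,1), t=0.7040
    cross y-line → (5,0), t=1.7393 (wall)
  → r_3 = 1.7393
beam 4: φ=45°, α=300°
  d=(0.5000,-0.8660)  start (5,2)  tX=0.5800 tY=0.7852  stride 1/|dx|=2.0000 1/|dy|=1.1547
    cross x-line → (6,2), t=0.5800 (wall)
  → r_4 = 0.5800
beam 5: φ=90°, α=345°
  d=(0.9659,-0.2588)  start (5,2)  tX=0.3002 tY=2.6273  stride 1/|dx|=1.0353 1/|dy|=3.8637
    cross x-line → (6,2), t=0.3002 (wall)
  → r_5 = 0.3002

ranges = [4.8762, 3.3600, 1.7393, 0.5800, 0.3002]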